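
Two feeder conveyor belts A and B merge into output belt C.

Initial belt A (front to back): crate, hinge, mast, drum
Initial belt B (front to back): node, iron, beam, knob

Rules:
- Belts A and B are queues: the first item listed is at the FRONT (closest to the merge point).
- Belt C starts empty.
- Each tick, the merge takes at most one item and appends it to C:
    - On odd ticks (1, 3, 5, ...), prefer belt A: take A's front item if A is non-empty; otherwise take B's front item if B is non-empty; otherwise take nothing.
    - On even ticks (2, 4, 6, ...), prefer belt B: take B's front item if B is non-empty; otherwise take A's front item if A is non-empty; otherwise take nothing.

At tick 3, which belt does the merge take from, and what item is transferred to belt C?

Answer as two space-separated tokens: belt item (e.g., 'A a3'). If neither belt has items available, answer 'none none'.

Tick 1: prefer A, take crate from A; A=[hinge,mast,drum] B=[node,iron,beam,knob] C=[crate]
Tick 2: prefer B, take node from B; A=[hinge,mast,drum] B=[iron,beam,knob] C=[crate,node]
Tick 3: prefer A, take hinge from A; A=[mast,drum] B=[iron,beam,knob] C=[crate,node,hinge]

Answer: A hinge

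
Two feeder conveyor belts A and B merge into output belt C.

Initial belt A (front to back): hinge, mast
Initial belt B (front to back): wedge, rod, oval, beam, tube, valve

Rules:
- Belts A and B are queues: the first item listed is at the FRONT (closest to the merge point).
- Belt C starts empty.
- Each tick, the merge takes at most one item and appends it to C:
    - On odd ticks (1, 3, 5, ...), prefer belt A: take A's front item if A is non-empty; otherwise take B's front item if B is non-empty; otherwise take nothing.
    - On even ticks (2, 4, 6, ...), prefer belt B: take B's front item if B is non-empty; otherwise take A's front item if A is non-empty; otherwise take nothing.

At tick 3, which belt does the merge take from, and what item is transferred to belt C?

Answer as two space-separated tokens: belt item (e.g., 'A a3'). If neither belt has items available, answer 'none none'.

Tick 1: prefer A, take hinge from A; A=[mast] B=[wedge,rod,oval,beam,tube,valve] C=[hinge]
Tick 2: prefer B, take wedge from B; A=[mast] B=[rod,oval,beam,tube,valve] C=[hinge,wedge]
Tick 3: prefer A, take mast from A; A=[-] B=[rod,oval,beam,tube,valve] C=[hinge,wedge,mast]

Answer: A mast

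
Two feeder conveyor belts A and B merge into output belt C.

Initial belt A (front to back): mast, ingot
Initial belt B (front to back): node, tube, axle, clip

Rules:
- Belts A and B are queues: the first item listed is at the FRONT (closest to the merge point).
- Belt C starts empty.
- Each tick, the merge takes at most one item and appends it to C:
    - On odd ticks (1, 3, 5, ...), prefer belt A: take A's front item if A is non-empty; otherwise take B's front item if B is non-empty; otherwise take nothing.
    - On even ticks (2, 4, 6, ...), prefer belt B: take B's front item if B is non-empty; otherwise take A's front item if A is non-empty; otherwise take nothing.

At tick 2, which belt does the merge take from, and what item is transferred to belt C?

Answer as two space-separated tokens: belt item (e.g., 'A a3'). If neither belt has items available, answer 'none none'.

Tick 1: prefer A, take mast from A; A=[ingot] B=[node,tube,axle,clip] C=[mast]
Tick 2: prefer B, take node from B; A=[ingot] B=[tube,axle,clip] C=[mast,node]

Answer: B node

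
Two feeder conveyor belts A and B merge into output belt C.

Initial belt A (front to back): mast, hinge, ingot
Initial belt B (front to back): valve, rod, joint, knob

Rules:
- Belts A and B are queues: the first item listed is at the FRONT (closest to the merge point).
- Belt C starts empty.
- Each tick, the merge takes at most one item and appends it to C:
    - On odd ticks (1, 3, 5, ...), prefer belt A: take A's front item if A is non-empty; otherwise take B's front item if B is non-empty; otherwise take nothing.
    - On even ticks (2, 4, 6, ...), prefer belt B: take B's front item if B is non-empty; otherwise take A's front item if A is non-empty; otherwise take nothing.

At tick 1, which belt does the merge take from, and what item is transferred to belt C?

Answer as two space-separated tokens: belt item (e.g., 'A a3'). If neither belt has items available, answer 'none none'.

Answer: A mast

Derivation:
Tick 1: prefer A, take mast from A; A=[hinge,ingot] B=[valve,rod,joint,knob] C=[mast]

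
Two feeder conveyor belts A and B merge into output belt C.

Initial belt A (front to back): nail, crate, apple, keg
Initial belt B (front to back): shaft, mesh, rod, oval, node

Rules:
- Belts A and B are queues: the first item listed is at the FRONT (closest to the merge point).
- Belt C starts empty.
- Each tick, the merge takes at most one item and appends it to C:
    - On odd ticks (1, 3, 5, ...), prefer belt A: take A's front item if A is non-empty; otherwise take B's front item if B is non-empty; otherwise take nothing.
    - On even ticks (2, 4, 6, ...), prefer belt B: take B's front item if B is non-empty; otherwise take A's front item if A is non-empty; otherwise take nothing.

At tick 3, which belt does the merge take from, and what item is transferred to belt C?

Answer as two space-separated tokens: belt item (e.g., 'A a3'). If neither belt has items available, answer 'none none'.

Tick 1: prefer A, take nail from A; A=[crate,apple,keg] B=[shaft,mesh,rod,oval,node] C=[nail]
Tick 2: prefer B, take shaft from B; A=[crate,apple,keg] B=[mesh,rod,oval,node] C=[nail,shaft]
Tick 3: prefer A, take crate from A; A=[apple,keg] B=[mesh,rod,oval,node] C=[nail,shaft,crate]

Answer: A crate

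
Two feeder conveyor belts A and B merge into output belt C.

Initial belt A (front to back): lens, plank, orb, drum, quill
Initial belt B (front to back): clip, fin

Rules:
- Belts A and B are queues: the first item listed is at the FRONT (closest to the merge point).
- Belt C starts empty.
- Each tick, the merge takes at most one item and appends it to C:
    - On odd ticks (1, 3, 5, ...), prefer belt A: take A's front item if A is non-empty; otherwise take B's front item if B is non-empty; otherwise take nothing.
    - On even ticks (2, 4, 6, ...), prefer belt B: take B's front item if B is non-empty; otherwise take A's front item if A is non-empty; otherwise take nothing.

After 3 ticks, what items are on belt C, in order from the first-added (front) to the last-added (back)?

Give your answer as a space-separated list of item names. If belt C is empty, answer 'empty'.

Answer: lens clip plank

Derivation:
Tick 1: prefer A, take lens from A; A=[plank,orb,drum,quill] B=[clip,fin] C=[lens]
Tick 2: prefer B, take clip from B; A=[plank,orb,drum,quill] B=[fin] C=[lens,clip]
Tick 3: prefer A, take plank from A; A=[orb,drum,quill] B=[fin] C=[lens,clip,plank]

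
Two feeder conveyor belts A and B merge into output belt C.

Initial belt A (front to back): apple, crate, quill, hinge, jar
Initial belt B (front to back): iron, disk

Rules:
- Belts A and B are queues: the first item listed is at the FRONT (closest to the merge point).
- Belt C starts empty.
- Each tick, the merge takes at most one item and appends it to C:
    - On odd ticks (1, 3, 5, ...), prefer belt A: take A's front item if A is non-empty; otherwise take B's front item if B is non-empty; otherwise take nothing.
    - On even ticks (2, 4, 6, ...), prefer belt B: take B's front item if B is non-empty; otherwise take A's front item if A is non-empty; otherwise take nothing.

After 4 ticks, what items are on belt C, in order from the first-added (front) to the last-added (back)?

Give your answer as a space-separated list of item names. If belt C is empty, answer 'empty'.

Answer: apple iron crate disk

Derivation:
Tick 1: prefer A, take apple from A; A=[crate,quill,hinge,jar] B=[iron,disk] C=[apple]
Tick 2: prefer B, take iron from B; A=[crate,quill,hinge,jar] B=[disk] C=[apple,iron]
Tick 3: prefer A, take crate from A; A=[quill,hinge,jar] B=[disk] C=[apple,iron,crate]
Tick 4: prefer B, take disk from B; A=[quill,hinge,jar] B=[-] C=[apple,iron,crate,disk]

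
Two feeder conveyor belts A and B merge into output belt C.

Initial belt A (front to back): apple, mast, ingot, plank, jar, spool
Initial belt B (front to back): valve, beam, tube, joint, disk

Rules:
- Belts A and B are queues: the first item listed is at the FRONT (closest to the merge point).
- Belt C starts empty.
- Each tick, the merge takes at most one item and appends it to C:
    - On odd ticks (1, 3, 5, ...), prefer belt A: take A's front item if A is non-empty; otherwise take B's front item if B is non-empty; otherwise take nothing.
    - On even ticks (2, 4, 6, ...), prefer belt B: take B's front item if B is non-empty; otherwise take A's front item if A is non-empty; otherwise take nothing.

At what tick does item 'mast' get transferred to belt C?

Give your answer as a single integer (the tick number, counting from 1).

Answer: 3

Derivation:
Tick 1: prefer A, take apple from A; A=[mast,ingot,plank,jar,spool] B=[valve,beam,tube,joint,disk] C=[apple]
Tick 2: prefer B, take valve from B; A=[mast,ingot,plank,jar,spool] B=[beam,tube,joint,disk] C=[apple,valve]
Tick 3: prefer A, take mast from A; A=[ingot,plank,jar,spool] B=[beam,tube,joint,disk] C=[apple,valve,mast]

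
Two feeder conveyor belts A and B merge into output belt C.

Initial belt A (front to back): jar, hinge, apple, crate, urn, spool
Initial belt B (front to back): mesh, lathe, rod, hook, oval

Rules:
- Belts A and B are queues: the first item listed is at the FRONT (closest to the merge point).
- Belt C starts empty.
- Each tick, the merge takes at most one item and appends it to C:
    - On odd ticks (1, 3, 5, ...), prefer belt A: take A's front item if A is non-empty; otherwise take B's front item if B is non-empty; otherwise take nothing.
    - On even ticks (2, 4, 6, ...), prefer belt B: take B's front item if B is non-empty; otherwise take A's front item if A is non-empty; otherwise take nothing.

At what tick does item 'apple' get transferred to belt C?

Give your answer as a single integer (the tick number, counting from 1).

Answer: 5

Derivation:
Tick 1: prefer A, take jar from A; A=[hinge,apple,crate,urn,spool] B=[mesh,lathe,rod,hook,oval] C=[jar]
Tick 2: prefer B, take mesh from B; A=[hinge,apple,crate,urn,spool] B=[lathe,rod,hook,oval] C=[jar,mesh]
Tick 3: prefer A, take hinge from A; A=[apple,crate,urn,spool] B=[lathe,rod,hook,oval] C=[jar,mesh,hinge]
Tick 4: prefer B, take lathe from B; A=[apple,crate,urn,spool] B=[rod,hook,oval] C=[jar,mesh,hinge,lathe]
Tick 5: prefer A, take apple from A; A=[crate,urn,spool] B=[rod,hook,oval] C=[jar,mesh,hinge,lathe,apple]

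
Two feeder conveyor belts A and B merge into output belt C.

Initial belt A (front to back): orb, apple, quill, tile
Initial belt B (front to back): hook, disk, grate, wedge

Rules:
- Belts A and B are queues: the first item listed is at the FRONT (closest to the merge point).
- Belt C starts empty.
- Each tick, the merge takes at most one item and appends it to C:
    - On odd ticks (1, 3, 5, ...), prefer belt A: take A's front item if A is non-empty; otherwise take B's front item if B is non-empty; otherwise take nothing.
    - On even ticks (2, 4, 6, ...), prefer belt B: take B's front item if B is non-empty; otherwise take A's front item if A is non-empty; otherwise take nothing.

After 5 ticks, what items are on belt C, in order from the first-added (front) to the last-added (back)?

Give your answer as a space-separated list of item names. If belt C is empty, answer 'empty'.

Answer: orb hook apple disk quill

Derivation:
Tick 1: prefer A, take orb from A; A=[apple,quill,tile] B=[hook,disk,grate,wedge] C=[orb]
Tick 2: prefer B, take hook from B; A=[apple,quill,tile] B=[disk,grate,wedge] C=[orb,hook]
Tick 3: prefer A, take apple from A; A=[quill,tile] B=[disk,grate,wedge] C=[orb,hook,apple]
Tick 4: prefer B, take disk from B; A=[quill,tile] B=[grate,wedge] C=[orb,hook,apple,disk]
Tick 5: prefer A, take quill from A; A=[tile] B=[grate,wedge] C=[orb,hook,apple,disk,quill]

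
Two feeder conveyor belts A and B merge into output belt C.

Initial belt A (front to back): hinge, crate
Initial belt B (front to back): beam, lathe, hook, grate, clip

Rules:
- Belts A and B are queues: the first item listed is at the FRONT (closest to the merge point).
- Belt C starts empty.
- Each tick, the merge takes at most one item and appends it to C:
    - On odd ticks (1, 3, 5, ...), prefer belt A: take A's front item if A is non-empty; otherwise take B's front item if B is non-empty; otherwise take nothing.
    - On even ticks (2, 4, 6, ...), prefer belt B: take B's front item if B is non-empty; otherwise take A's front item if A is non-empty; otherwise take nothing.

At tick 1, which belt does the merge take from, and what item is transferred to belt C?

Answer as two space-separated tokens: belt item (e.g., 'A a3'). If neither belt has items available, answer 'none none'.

Tick 1: prefer A, take hinge from A; A=[crate] B=[beam,lathe,hook,grate,clip] C=[hinge]

Answer: A hinge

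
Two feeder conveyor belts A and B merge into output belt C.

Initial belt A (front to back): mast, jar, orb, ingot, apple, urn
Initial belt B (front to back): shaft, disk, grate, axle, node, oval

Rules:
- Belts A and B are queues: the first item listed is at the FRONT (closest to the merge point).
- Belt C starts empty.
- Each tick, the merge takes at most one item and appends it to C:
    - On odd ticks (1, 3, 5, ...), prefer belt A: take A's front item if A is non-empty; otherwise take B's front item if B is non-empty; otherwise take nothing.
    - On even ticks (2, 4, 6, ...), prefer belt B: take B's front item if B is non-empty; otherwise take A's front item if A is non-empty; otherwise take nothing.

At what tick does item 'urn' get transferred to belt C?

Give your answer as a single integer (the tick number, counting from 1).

Answer: 11

Derivation:
Tick 1: prefer A, take mast from A; A=[jar,orb,ingot,apple,urn] B=[shaft,disk,grate,axle,node,oval] C=[mast]
Tick 2: prefer B, take shaft from B; A=[jar,orb,ingot,apple,urn] B=[disk,grate,axle,node,oval] C=[mast,shaft]
Tick 3: prefer A, take jar from A; A=[orb,ingot,apple,urn] B=[disk,grate,axle,node,oval] C=[mast,shaft,jar]
Tick 4: prefer B, take disk from B; A=[orb,ingot,apple,urn] B=[grate,axle,node,oval] C=[mast,shaft,jar,disk]
Tick 5: prefer A, take orb from A; A=[ingot,apple,urn] B=[grate,axle,node,oval] C=[mast,shaft,jar,disk,orb]
Tick 6: prefer B, take grate from B; A=[ingot,apple,urn] B=[axle,node,oval] C=[mast,shaft,jar,disk,orb,grate]
Tick 7: prefer A, take ingot from A; A=[apple,urn] B=[axle,node,oval] C=[mast,shaft,jar,disk,orb,grate,ingot]
Tick 8: prefer B, take axle from B; A=[apple,urn] B=[node,oval] C=[mast,shaft,jar,disk,orb,grate,ingot,axle]
Tick 9: prefer A, take apple from A; A=[urn] B=[node,oval] C=[mast,shaft,jar,disk,orb,grate,ingot,axle,apple]
Tick 10: prefer B, take node from B; A=[urn] B=[oval] C=[mast,shaft,jar,disk,orb,grate,ingot,axle,apple,node]
Tick 11: prefer A, take urn from A; A=[-] B=[oval] C=[mast,shaft,jar,disk,orb,grate,ingot,axle,apple,node,urn]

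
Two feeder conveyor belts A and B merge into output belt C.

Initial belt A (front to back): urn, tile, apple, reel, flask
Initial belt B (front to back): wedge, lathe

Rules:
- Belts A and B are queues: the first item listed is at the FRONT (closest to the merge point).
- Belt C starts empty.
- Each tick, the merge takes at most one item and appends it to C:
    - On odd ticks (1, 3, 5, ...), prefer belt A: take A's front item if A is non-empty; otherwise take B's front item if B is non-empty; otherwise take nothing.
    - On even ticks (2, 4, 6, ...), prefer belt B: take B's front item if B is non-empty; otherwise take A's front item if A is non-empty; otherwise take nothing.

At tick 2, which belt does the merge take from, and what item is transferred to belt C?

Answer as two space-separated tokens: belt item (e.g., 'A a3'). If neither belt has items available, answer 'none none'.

Answer: B wedge

Derivation:
Tick 1: prefer A, take urn from A; A=[tile,apple,reel,flask] B=[wedge,lathe] C=[urn]
Tick 2: prefer B, take wedge from B; A=[tile,apple,reel,flask] B=[lathe] C=[urn,wedge]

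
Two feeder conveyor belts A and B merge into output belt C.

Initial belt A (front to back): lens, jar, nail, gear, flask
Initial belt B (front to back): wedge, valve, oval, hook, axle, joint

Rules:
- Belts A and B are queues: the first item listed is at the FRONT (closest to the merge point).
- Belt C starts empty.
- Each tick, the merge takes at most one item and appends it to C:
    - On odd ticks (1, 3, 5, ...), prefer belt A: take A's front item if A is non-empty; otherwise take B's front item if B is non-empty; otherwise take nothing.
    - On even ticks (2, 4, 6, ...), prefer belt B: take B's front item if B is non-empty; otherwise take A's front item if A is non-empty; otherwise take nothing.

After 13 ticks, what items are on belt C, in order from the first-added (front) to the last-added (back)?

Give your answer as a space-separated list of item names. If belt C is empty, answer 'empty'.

Tick 1: prefer A, take lens from A; A=[jar,nail,gear,flask] B=[wedge,valve,oval,hook,axle,joint] C=[lens]
Tick 2: prefer B, take wedge from B; A=[jar,nail,gear,flask] B=[valve,oval,hook,axle,joint] C=[lens,wedge]
Tick 3: prefer A, take jar from A; A=[nail,gear,flask] B=[valve,oval,hook,axle,joint] C=[lens,wedge,jar]
Tick 4: prefer B, take valve from B; A=[nail,gear,flask] B=[oval,hook,axle,joint] C=[lens,wedge,jar,valve]
Tick 5: prefer A, take nail from A; A=[gear,flask] B=[oval,hook,axle,joint] C=[lens,wedge,jar,valve,nail]
Tick 6: prefer B, take oval from B; A=[gear,flask] B=[hook,axle,joint] C=[lens,wedge,jar,valve,nail,oval]
Tick 7: prefer A, take gear from A; A=[flask] B=[hook,axle,joint] C=[lens,wedge,jar,valve,nail,oval,gear]
Tick 8: prefer B, take hook from B; A=[flask] B=[axle,joint] C=[lens,wedge,jar,valve,nail,oval,gear,hook]
Tick 9: prefer A, take flask from A; A=[-] B=[axle,joint] C=[lens,wedge,jar,valve,nail,oval,gear,hook,flask]
Tick 10: prefer B, take axle from B; A=[-] B=[joint] C=[lens,wedge,jar,valve,nail,oval,gear,hook,flask,axle]
Tick 11: prefer A, take joint from B; A=[-] B=[-] C=[lens,wedge,jar,valve,nail,oval,gear,hook,flask,axle,joint]
Tick 12: prefer B, both empty, nothing taken; A=[-] B=[-] C=[lens,wedge,jar,valve,nail,oval,gear,hook,flask,axle,joint]
Tick 13: prefer A, both empty, nothing taken; A=[-] B=[-] C=[lens,wedge,jar,valve,nail,oval,gear,hook,flask,axle,joint]

Answer: lens wedge jar valve nail oval gear hook flask axle joint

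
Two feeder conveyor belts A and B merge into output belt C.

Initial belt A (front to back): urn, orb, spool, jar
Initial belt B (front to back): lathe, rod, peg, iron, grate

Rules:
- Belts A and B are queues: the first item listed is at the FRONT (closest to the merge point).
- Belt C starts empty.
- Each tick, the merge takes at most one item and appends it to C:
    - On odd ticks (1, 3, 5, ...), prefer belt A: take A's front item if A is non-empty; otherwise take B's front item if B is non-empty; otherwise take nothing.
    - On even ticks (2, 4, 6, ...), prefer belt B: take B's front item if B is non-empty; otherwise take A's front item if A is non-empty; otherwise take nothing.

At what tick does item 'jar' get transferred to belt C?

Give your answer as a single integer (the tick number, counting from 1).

Tick 1: prefer A, take urn from A; A=[orb,spool,jar] B=[lathe,rod,peg,iron,grate] C=[urn]
Tick 2: prefer B, take lathe from B; A=[orb,spool,jar] B=[rod,peg,iron,grate] C=[urn,lathe]
Tick 3: prefer A, take orb from A; A=[spool,jar] B=[rod,peg,iron,grate] C=[urn,lathe,orb]
Tick 4: prefer B, take rod from B; A=[spool,jar] B=[peg,iron,grate] C=[urn,lathe,orb,rod]
Tick 5: prefer A, take spool from A; A=[jar] B=[peg,iron,grate] C=[urn,lathe,orb,rod,spool]
Tick 6: prefer B, take peg from B; A=[jar] B=[iron,grate] C=[urn,lathe,orb,rod,spool,peg]
Tick 7: prefer A, take jar from A; A=[-] B=[iron,grate] C=[urn,lathe,orb,rod,spool,peg,jar]

Answer: 7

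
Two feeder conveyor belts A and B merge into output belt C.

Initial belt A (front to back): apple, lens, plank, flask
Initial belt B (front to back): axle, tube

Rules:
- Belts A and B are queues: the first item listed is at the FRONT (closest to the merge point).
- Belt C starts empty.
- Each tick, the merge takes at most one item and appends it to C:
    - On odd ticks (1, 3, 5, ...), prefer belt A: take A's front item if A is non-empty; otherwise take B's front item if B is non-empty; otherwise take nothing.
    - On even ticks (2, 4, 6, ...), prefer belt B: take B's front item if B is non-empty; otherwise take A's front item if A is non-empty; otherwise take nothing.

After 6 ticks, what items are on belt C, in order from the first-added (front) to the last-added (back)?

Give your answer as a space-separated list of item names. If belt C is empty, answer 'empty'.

Tick 1: prefer A, take apple from A; A=[lens,plank,flask] B=[axle,tube] C=[apple]
Tick 2: prefer B, take axle from B; A=[lens,plank,flask] B=[tube] C=[apple,axle]
Tick 3: prefer A, take lens from A; A=[plank,flask] B=[tube] C=[apple,axle,lens]
Tick 4: prefer B, take tube from B; A=[plank,flask] B=[-] C=[apple,axle,lens,tube]
Tick 5: prefer A, take plank from A; A=[flask] B=[-] C=[apple,axle,lens,tube,plank]
Tick 6: prefer B, take flask from A; A=[-] B=[-] C=[apple,axle,lens,tube,plank,flask]

Answer: apple axle lens tube plank flask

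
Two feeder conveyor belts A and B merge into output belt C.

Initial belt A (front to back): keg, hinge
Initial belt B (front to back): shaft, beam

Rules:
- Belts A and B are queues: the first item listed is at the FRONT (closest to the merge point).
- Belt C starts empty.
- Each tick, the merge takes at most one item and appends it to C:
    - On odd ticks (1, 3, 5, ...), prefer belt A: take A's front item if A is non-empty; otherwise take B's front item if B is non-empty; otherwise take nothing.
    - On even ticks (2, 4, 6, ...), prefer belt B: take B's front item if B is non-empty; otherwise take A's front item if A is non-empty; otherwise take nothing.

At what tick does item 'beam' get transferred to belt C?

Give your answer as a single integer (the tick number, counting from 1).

Tick 1: prefer A, take keg from A; A=[hinge] B=[shaft,beam] C=[keg]
Tick 2: prefer B, take shaft from B; A=[hinge] B=[beam] C=[keg,shaft]
Tick 3: prefer A, take hinge from A; A=[-] B=[beam] C=[keg,shaft,hinge]
Tick 4: prefer B, take beam from B; A=[-] B=[-] C=[keg,shaft,hinge,beam]

Answer: 4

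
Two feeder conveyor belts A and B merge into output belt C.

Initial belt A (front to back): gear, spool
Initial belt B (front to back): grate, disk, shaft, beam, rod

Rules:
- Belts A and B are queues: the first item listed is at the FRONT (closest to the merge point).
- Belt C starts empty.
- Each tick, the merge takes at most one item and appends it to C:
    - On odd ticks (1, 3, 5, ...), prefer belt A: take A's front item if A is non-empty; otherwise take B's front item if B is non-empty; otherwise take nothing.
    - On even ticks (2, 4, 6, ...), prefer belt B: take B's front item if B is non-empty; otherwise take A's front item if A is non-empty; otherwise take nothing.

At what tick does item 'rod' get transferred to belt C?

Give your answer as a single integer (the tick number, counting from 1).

Answer: 7

Derivation:
Tick 1: prefer A, take gear from A; A=[spool] B=[grate,disk,shaft,beam,rod] C=[gear]
Tick 2: prefer B, take grate from B; A=[spool] B=[disk,shaft,beam,rod] C=[gear,grate]
Tick 3: prefer A, take spool from A; A=[-] B=[disk,shaft,beam,rod] C=[gear,grate,spool]
Tick 4: prefer B, take disk from B; A=[-] B=[shaft,beam,rod] C=[gear,grate,spool,disk]
Tick 5: prefer A, take shaft from B; A=[-] B=[beam,rod] C=[gear,grate,spool,disk,shaft]
Tick 6: prefer B, take beam from B; A=[-] B=[rod] C=[gear,grate,spool,disk,shaft,beam]
Tick 7: prefer A, take rod from B; A=[-] B=[-] C=[gear,grate,spool,disk,shaft,beam,rod]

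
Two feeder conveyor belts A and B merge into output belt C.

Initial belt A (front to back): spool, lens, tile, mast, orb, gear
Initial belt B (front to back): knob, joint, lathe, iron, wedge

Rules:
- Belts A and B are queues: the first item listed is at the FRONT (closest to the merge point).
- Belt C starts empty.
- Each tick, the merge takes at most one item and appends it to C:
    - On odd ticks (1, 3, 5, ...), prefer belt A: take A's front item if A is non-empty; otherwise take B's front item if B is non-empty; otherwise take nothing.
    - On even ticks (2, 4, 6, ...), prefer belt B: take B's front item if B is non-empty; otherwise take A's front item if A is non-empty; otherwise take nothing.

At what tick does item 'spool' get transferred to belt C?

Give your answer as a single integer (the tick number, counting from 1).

Answer: 1

Derivation:
Tick 1: prefer A, take spool from A; A=[lens,tile,mast,orb,gear] B=[knob,joint,lathe,iron,wedge] C=[spool]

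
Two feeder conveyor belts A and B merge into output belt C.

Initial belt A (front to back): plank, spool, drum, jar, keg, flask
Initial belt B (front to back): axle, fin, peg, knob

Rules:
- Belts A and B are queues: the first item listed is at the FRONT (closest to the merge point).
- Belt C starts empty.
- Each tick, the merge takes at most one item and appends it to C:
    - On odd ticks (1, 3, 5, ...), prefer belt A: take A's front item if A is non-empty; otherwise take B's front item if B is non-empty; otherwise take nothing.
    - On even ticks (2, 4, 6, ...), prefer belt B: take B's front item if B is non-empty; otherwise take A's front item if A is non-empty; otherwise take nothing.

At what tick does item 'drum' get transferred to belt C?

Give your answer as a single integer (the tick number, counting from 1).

Answer: 5

Derivation:
Tick 1: prefer A, take plank from A; A=[spool,drum,jar,keg,flask] B=[axle,fin,peg,knob] C=[plank]
Tick 2: prefer B, take axle from B; A=[spool,drum,jar,keg,flask] B=[fin,peg,knob] C=[plank,axle]
Tick 3: prefer A, take spool from A; A=[drum,jar,keg,flask] B=[fin,peg,knob] C=[plank,axle,spool]
Tick 4: prefer B, take fin from B; A=[drum,jar,keg,flask] B=[peg,knob] C=[plank,axle,spool,fin]
Tick 5: prefer A, take drum from A; A=[jar,keg,flask] B=[peg,knob] C=[plank,axle,spool,fin,drum]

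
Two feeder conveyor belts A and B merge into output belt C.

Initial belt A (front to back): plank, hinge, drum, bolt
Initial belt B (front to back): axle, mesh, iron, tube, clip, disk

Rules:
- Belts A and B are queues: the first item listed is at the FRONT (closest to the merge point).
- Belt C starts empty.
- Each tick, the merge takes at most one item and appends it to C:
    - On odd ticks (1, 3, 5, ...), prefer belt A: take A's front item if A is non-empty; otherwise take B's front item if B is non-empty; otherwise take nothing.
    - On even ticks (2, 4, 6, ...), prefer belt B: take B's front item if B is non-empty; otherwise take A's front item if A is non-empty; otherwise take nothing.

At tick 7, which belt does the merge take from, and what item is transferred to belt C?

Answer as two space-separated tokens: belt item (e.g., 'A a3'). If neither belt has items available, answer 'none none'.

Answer: A bolt

Derivation:
Tick 1: prefer A, take plank from A; A=[hinge,drum,bolt] B=[axle,mesh,iron,tube,clip,disk] C=[plank]
Tick 2: prefer B, take axle from B; A=[hinge,drum,bolt] B=[mesh,iron,tube,clip,disk] C=[plank,axle]
Tick 3: prefer A, take hinge from A; A=[drum,bolt] B=[mesh,iron,tube,clip,disk] C=[plank,axle,hinge]
Tick 4: prefer B, take mesh from B; A=[drum,bolt] B=[iron,tube,clip,disk] C=[plank,axle,hinge,mesh]
Tick 5: prefer A, take drum from A; A=[bolt] B=[iron,tube,clip,disk] C=[plank,axle,hinge,mesh,drum]
Tick 6: prefer B, take iron from B; A=[bolt] B=[tube,clip,disk] C=[plank,axle,hinge,mesh,drum,iron]
Tick 7: prefer A, take bolt from A; A=[-] B=[tube,clip,disk] C=[plank,axle,hinge,mesh,drum,iron,bolt]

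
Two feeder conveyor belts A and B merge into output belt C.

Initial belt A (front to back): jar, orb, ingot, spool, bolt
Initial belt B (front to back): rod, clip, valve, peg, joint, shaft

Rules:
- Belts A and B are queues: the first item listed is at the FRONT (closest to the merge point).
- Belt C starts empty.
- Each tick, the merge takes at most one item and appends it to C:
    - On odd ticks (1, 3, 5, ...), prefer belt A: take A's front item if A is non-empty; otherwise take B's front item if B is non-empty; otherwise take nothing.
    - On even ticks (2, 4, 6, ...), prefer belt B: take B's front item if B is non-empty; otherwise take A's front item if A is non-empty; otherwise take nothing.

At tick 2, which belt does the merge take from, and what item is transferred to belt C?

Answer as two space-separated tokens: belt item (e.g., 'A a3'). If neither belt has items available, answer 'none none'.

Answer: B rod

Derivation:
Tick 1: prefer A, take jar from A; A=[orb,ingot,spool,bolt] B=[rod,clip,valve,peg,joint,shaft] C=[jar]
Tick 2: prefer B, take rod from B; A=[orb,ingot,spool,bolt] B=[clip,valve,peg,joint,shaft] C=[jar,rod]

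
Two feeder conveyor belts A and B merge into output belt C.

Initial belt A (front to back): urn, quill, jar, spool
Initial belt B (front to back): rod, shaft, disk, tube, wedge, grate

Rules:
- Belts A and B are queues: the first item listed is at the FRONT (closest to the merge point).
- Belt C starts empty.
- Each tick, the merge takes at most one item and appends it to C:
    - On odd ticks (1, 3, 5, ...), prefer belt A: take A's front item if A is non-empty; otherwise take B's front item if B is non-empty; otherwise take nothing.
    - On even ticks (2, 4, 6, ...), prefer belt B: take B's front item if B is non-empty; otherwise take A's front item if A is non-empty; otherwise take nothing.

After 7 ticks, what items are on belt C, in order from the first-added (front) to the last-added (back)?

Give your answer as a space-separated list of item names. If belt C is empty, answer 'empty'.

Answer: urn rod quill shaft jar disk spool

Derivation:
Tick 1: prefer A, take urn from A; A=[quill,jar,spool] B=[rod,shaft,disk,tube,wedge,grate] C=[urn]
Tick 2: prefer B, take rod from B; A=[quill,jar,spool] B=[shaft,disk,tube,wedge,grate] C=[urn,rod]
Tick 3: prefer A, take quill from A; A=[jar,spool] B=[shaft,disk,tube,wedge,grate] C=[urn,rod,quill]
Tick 4: prefer B, take shaft from B; A=[jar,spool] B=[disk,tube,wedge,grate] C=[urn,rod,quill,shaft]
Tick 5: prefer A, take jar from A; A=[spool] B=[disk,tube,wedge,grate] C=[urn,rod,quill,shaft,jar]
Tick 6: prefer B, take disk from B; A=[spool] B=[tube,wedge,grate] C=[urn,rod,quill,shaft,jar,disk]
Tick 7: prefer A, take spool from A; A=[-] B=[tube,wedge,grate] C=[urn,rod,quill,shaft,jar,disk,spool]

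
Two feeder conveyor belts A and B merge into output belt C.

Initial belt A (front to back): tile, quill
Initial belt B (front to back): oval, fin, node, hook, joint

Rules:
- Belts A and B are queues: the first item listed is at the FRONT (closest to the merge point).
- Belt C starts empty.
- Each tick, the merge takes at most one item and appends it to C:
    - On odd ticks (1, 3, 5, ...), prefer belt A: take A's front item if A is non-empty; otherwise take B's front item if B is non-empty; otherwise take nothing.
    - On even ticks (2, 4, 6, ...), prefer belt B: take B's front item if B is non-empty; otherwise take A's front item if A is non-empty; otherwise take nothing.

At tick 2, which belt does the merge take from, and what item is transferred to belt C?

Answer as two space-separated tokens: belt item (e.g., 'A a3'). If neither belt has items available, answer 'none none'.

Tick 1: prefer A, take tile from A; A=[quill] B=[oval,fin,node,hook,joint] C=[tile]
Tick 2: prefer B, take oval from B; A=[quill] B=[fin,node,hook,joint] C=[tile,oval]

Answer: B oval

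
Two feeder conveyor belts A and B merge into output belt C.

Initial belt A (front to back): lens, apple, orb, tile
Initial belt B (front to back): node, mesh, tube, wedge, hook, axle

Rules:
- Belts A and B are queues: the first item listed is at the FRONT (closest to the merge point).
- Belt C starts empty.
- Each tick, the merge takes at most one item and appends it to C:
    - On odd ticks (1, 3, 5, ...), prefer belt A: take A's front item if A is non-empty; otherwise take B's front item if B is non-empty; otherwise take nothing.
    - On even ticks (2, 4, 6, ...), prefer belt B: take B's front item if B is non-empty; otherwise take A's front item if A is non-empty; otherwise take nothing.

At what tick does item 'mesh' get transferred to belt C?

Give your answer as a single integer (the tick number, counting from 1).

Answer: 4

Derivation:
Tick 1: prefer A, take lens from A; A=[apple,orb,tile] B=[node,mesh,tube,wedge,hook,axle] C=[lens]
Tick 2: prefer B, take node from B; A=[apple,orb,tile] B=[mesh,tube,wedge,hook,axle] C=[lens,node]
Tick 3: prefer A, take apple from A; A=[orb,tile] B=[mesh,tube,wedge,hook,axle] C=[lens,node,apple]
Tick 4: prefer B, take mesh from B; A=[orb,tile] B=[tube,wedge,hook,axle] C=[lens,node,apple,mesh]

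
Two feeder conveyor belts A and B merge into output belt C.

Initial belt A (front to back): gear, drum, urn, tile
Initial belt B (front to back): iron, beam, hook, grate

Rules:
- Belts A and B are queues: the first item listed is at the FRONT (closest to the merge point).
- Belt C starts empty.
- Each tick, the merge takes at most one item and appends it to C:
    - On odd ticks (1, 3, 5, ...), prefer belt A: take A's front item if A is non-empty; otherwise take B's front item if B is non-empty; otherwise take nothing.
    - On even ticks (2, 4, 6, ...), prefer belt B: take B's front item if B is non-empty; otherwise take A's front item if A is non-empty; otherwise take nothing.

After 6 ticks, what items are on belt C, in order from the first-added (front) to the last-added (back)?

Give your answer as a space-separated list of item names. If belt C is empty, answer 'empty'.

Tick 1: prefer A, take gear from A; A=[drum,urn,tile] B=[iron,beam,hook,grate] C=[gear]
Tick 2: prefer B, take iron from B; A=[drum,urn,tile] B=[beam,hook,grate] C=[gear,iron]
Tick 3: prefer A, take drum from A; A=[urn,tile] B=[beam,hook,grate] C=[gear,iron,drum]
Tick 4: prefer B, take beam from B; A=[urn,tile] B=[hook,grate] C=[gear,iron,drum,beam]
Tick 5: prefer A, take urn from A; A=[tile] B=[hook,grate] C=[gear,iron,drum,beam,urn]
Tick 6: prefer B, take hook from B; A=[tile] B=[grate] C=[gear,iron,drum,beam,urn,hook]

Answer: gear iron drum beam urn hook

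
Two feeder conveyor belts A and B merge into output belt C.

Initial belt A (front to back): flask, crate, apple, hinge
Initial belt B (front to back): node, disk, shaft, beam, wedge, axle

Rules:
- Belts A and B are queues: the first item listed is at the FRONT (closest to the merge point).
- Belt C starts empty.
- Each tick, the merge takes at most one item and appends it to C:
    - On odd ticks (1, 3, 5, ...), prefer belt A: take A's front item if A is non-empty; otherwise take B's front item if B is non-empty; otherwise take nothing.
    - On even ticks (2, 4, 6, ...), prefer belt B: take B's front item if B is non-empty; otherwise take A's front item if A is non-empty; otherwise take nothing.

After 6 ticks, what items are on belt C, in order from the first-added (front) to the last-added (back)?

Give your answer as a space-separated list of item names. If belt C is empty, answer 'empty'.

Answer: flask node crate disk apple shaft

Derivation:
Tick 1: prefer A, take flask from A; A=[crate,apple,hinge] B=[node,disk,shaft,beam,wedge,axle] C=[flask]
Tick 2: prefer B, take node from B; A=[crate,apple,hinge] B=[disk,shaft,beam,wedge,axle] C=[flask,node]
Tick 3: prefer A, take crate from A; A=[apple,hinge] B=[disk,shaft,beam,wedge,axle] C=[flask,node,crate]
Tick 4: prefer B, take disk from B; A=[apple,hinge] B=[shaft,beam,wedge,axle] C=[flask,node,crate,disk]
Tick 5: prefer A, take apple from A; A=[hinge] B=[shaft,beam,wedge,axle] C=[flask,node,crate,disk,apple]
Tick 6: prefer B, take shaft from B; A=[hinge] B=[beam,wedge,axle] C=[flask,node,crate,disk,apple,shaft]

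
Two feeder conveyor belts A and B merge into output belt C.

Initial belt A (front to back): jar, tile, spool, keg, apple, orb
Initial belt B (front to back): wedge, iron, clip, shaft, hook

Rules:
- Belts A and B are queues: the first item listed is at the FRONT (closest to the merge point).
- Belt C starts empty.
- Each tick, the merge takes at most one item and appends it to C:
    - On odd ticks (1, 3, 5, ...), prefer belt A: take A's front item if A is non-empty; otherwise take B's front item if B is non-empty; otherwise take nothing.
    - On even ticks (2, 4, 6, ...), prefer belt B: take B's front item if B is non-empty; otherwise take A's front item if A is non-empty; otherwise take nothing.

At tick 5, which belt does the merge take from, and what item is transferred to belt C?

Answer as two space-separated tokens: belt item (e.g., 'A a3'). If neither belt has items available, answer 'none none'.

Tick 1: prefer A, take jar from A; A=[tile,spool,keg,apple,orb] B=[wedge,iron,clip,shaft,hook] C=[jar]
Tick 2: prefer B, take wedge from B; A=[tile,spool,keg,apple,orb] B=[iron,clip,shaft,hook] C=[jar,wedge]
Tick 3: prefer A, take tile from A; A=[spool,keg,apple,orb] B=[iron,clip,shaft,hook] C=[jar,wedge,tile]
Tick 4: prefer B, take iron from B; A=[spool,keg,apple,orb] B=[clip,shaft,hook] C=[jar,wedge,tile,iron]
Tick 5: prefer A, take spool from A; A=[keg,apple,orb] B=[clip,shaft,hook] C=[jar,wedge,tile,iron,spool]

Answer: A spool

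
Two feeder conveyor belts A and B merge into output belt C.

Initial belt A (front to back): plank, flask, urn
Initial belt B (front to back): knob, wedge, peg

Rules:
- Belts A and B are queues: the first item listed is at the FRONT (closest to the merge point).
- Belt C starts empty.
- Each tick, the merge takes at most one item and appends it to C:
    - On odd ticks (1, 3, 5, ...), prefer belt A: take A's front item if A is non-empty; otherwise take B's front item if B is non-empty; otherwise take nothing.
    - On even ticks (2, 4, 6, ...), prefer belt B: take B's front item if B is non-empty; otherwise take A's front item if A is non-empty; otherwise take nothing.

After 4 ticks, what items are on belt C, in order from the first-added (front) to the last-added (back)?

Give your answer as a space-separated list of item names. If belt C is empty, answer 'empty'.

Tick 1: prefer A, take plank from A; A=[flask,urn] B=[knob,wedge,peg] C=[plank]
Tick 2: prefer B, take knob from B; A=[flask,urn] B=[wedge,peg] C=[plank,knob]
Tick 3: prefer A, take flask from A; A=[urn] B=[wedge,peg] C=[plank,knob,flask]
Tick 4: prefer B, take wedge from B; A=[urn] B=[peg] C=[plank,knob,flask,wedge]

Answer: plank knob flask wedge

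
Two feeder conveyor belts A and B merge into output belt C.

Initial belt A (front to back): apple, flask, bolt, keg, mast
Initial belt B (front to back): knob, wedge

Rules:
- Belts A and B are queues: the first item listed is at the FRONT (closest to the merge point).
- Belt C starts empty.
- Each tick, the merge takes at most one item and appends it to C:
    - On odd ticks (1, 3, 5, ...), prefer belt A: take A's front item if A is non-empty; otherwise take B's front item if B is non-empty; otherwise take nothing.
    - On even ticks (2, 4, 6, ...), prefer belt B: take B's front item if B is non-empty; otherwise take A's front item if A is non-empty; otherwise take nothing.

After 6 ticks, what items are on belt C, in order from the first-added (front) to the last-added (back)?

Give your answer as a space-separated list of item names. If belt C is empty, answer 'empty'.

Answer: apple knob flask wedge bolt keg

Derivation:
Tick 1: prefer A, take apple from A; A=[flask,bolt,keg,mast] B=[knob,wedge] C=[apple]
Tick 2: prefer B, take knob from B; A=[flask,bolt,keg,mast] B=[wedge] C=[apple,knob]
Tick 3: prefer A, take flask from A; A=[bolt,keg,mast] B=[wedge] C=[apple,knob,flask]
Tick 4: prefer B, take wedge from B; A=[bolt,keg,mast] B=[-] C=[apple,knob,flask,wedge]
Tick 5: prefer A, take bolt from A; A=[keg,mast] B=[-] C=[apple,knob,flask,wedge,bolt]
Tick 6: prefer B, take keg from A; A=[mast] B=[-] C=[apple,knob,flask,wedge,bolt,keg]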